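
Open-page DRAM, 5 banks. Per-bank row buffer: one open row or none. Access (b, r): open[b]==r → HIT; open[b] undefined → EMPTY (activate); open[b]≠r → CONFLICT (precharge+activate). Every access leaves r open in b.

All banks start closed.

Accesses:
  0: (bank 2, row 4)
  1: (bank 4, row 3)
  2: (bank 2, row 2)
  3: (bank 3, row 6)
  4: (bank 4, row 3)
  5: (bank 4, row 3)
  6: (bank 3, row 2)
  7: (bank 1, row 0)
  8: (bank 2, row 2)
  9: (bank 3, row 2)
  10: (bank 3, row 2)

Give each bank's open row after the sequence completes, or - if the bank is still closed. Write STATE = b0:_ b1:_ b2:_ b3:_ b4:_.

0: bank 2 row 4 — prev None → EMPTY
1: bank 4 row 3 — prev None → EMPTY
2: bank 2 row 2 — prev 4 → CONFLICT
3: bank 3 row 6 — prev None → EMPTY
4: bank 4 row 3 — prev 3 → HIT
5: bank 4 row 3 — prev 3 → HIT
6: bank 3 row 2 — prev 6 → CONFLICT
7: bank 1 row 0 — prev None → EMPTY
8: bank 2 row 2 — prev 2 → HIT
9: bank 3 row 2 — prev 2 → HIT
10: bank 3 row 2 — prev 2 → HIT

STATE = b0:- b1:0 b2:2 b3:2 b4:3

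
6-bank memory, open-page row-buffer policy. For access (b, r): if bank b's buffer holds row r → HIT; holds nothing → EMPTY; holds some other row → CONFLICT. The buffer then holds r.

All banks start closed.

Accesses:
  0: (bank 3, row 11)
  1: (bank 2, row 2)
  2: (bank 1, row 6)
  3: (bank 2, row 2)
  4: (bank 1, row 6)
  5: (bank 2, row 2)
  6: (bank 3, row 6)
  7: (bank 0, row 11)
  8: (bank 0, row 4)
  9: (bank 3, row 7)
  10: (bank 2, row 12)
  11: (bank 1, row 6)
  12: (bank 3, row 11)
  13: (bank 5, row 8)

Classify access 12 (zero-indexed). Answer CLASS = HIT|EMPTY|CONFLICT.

CLASS = CONFLICT

0: bank 3 row 11 — prev None → EMPTY
1: bank 2 row 2 — prev None → EMPTY
2: bank 1 row 6 — prev None → EMPTY
3: bank 2 row 2 — prev 2 → HIT
4: bank 1 row 6 — prev 6 → HIT
5: bank 2 row 2 — prev 2 → HIT
6: bank 3 row 6 — prev 11 → CONFLICT
7: bank 0 row 11 — prev None → EMPTY
8: bank 0 row 4 — prev 11 → CONFLICT
9: bank 3 row 7 — prev 6 → CONFLICT
10: bank 2 row 12 — prev 2 → CONFLICT
11: bank 1 row 6 — prev 6 → HIT
12: bank 3 row 11 — prev 7 → CONFLICT
13: bank 5 row 8 — prev None → EMPTY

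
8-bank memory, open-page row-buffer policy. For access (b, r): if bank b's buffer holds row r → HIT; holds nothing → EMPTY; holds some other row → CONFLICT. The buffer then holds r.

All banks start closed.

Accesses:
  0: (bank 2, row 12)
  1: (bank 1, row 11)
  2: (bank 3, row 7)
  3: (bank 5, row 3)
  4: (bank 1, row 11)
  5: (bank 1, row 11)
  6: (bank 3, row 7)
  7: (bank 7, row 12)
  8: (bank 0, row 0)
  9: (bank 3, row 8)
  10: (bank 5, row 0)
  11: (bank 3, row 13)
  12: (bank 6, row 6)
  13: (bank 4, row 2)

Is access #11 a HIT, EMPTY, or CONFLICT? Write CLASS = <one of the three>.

step 0: bank2 None->12 [EMPTY]
step 1: bank1 None->11 [EMPTY]
step 2: bank3 None->7 [EMPTY]
step 3: bank5 None->3 [EMPTY]
step 4: bank1 11->11 [HIT]
step 5: bank1 11->11 [HIT]
step 6: bank3 7->7 [HIT]
step 7: bank7 None->12 [EMPTY]
step 8: bank0 None->0 [EMPTY]
step 9: bank3 7->8 [CONFLICT]
step 10: bank5 3->0 [CONFLICT]
step 11: bank3 8->13 [CONFLICT]
step 12: bank6 None->6 [EMPTY]
step 13: bank4 None->2 [EMPTY]

CLASS = CONFLICT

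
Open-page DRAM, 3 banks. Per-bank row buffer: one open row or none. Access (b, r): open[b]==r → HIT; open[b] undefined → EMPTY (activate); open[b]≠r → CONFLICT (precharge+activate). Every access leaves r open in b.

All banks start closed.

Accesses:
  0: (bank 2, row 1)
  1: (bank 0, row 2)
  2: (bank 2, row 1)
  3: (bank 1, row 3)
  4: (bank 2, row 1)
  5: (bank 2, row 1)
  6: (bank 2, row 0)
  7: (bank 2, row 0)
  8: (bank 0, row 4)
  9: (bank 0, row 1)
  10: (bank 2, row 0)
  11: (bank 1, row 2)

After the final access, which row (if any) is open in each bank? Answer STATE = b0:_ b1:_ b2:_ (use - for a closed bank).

#0 (2,1) E
#1 (0,2) E
#2 (2,1) H  (was 1)
#3 (1,3) E
#4 (2,1) H  (was 1)
#5 (2,1) H  (was 1)
#6 (2,0) C  (was 1)
#7 (2,0) H  (was 0)
#8 (0,4) C  (was 2)
#9 (0,1) C  (was 4)
#10 (2,0) H  (was 0)
#11 (1,2) C  (was 3)

STATE = b0:1 b1:2 b2:0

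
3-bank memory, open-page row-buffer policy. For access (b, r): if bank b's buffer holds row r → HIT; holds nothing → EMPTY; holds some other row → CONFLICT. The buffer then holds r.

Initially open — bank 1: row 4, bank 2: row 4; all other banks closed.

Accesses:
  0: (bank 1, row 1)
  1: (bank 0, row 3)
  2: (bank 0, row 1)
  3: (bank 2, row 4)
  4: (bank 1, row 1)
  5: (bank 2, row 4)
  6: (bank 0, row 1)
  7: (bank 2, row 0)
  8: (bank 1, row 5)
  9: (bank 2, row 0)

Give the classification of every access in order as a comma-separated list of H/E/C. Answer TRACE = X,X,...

TRACE = C,E,C,H,H,H,H,C,C,H

  [0] b1 r1: had r4 ⇒ C
  [1] b0 r3: no row ⇒ E
  [2] b0 r1: had r3 ⇒ C
  [3] b2 r4: had r4 ⇒ H
  [4] b1 r1: had r1 ⇒ H
  [5] b2 r4: had r4 ⇒ H
  [6] b0 r1: had r1 ⇒ H
  [7] b2 r0: had r4 ⇒ C
  [8] b1 r5: had r1 ⇒ C
  [9] b2 r0: had r0 ⇒ H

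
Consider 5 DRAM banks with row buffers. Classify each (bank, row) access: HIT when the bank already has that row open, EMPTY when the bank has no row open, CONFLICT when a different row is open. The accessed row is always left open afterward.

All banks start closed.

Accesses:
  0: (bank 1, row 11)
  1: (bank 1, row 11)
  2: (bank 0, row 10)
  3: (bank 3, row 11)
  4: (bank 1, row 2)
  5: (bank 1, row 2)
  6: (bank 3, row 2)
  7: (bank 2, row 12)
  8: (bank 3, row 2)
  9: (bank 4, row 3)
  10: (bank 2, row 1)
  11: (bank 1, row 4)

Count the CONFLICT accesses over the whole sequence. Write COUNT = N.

COUNT = 4

0: bank 1 row 11 — prev None → EMPTY
1: bank 1 row 11 — prev 11 → HIT
2: bank 0 row 10 — prev None → EMPTY
3: bank 3 row 11 — prev None → EMPTY
4: bank 1 row 2 — prev 11 → CONFLICT
5: bank 1 row 2 — prev 2 → HIT
6: bank 3 row 2 — prev 11 → CONFLICT
7: bank 2 row 12 — prev None → EMPTY
8: bank 3 row 2 — prev 2 → HIT
9: bank 4 row 3 — prev None → EMPTY
10: bank 2 row 1 — prev 12 → CONFLICT
11: bank 1 row 4 — prev 2 → CONFLICT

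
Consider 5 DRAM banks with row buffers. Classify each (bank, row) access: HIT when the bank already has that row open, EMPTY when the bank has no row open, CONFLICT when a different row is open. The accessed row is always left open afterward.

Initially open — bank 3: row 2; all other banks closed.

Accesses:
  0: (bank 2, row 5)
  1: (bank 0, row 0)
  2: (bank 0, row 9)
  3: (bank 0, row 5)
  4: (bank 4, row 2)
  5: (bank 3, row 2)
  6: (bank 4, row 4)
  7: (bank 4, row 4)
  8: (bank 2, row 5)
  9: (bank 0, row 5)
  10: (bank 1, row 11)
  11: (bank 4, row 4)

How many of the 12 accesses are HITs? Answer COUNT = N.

COUNT = 5

#0 (2,5) E
#1 (0,0) E
#2 (0,9) C  (was 0)
#3 (0,5) C  (was 9)
#4 (4,2) E
#5 (3,2) H  (was 2)
#6 (4,4) C  (was 2)
#7 (4,4) H  (was 4)
#8 (2,5) H  (was 5)
#9 (0,5) H  (was 5)
#10 (1,11) E
#11 (4,4) H  (was 4)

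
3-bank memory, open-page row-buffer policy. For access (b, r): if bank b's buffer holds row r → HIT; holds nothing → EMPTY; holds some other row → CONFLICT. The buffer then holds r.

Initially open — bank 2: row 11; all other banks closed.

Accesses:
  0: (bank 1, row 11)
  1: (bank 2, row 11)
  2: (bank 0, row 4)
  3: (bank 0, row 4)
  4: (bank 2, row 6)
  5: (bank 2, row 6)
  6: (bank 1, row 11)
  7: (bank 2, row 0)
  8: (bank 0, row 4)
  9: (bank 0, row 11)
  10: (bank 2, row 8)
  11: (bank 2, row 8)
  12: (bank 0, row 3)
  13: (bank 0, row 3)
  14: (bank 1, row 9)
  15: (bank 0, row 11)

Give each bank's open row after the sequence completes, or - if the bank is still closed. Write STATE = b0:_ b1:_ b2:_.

STATE = b0:11 b1:9 b2:8

#0 (1,11) E
#1 (2,11) H  (was 11)
#2 (0,4) E
#3 (0,4) H  (was 4)
#4 (2,6) C  (was 11)
#5 (2,6) H  (was 6)
#6 (1,11) H  (was 11)
#7 (2,0) C  (was 6)
#8 (0,4) H  (was 4)
#9 (0,11) C  (was 4)
#10 (2,8) C  (was 0)
#11 (2,8) H  (was 8)
#12 (0,3) C  (was 11)
#13 (0,3) H  (was 3)
#14 (1,9) C  (was 11)
#15 (0,11) C  (was 3)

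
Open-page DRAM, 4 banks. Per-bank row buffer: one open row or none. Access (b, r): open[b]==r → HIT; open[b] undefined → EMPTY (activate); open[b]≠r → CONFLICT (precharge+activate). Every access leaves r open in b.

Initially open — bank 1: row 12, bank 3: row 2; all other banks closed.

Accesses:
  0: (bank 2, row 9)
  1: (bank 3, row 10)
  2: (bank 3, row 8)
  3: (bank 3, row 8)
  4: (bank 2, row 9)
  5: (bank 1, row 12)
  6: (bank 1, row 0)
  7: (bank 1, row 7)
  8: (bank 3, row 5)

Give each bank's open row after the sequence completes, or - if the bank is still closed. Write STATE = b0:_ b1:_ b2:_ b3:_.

STATE = b0:- b1:7 b2:9 b3:5

step 0: bank2 None->9 [EMPTY]
step 1: bank3 2->10 [CONFLICT]
step 2: bank3 10->8 [CONFLICT]
step 3: bank3 8->8 [HIT]
step 4: bank2 9->9 [HIT]
step 5: bank1 12->12 [HIT]
step 6: bank1 12->0 [CONFLICT]
step 7: bank1 0->7 [CONFLICT]
step 8: bank3 8->5 [CONFLICT]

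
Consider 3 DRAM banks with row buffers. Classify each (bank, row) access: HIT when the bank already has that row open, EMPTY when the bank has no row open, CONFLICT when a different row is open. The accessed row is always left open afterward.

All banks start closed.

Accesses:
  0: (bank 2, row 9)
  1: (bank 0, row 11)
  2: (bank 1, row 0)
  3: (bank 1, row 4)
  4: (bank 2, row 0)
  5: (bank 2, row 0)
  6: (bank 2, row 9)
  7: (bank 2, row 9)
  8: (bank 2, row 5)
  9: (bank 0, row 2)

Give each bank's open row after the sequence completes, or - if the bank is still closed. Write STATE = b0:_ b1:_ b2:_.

step 0: bank2 None->9 [EMPTY]
step 1: bank0 None->11 [EMPTY]
step 2: bank1 None->0 [EMPTY]
step 3: bank1 0->4 [CONFLICT]
step 4: bank2 9->0 [CONFLICT]
step 5: bank2 0->0 [HIT]
step 6: bank2 0->9 [CONFLICT]
step 7: bank2 9->9 [HIT]
step 8: bank2 9->5 [CONFLICT]
step 9: bank0 11->2 [CONFLICT]

STATE = b0:2 b1:4 b2:5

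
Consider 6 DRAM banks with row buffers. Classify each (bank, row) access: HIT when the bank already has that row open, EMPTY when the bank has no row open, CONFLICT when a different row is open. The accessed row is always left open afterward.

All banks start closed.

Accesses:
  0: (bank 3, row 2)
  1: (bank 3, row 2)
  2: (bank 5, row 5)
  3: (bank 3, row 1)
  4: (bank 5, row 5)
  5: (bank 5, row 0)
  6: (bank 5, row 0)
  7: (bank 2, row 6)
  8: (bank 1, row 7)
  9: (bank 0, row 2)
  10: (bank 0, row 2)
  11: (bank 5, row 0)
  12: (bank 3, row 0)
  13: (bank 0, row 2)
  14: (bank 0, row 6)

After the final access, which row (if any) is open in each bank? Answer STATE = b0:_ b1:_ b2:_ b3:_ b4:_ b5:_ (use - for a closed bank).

STATE = b0:6 b1:7 b2:6 b3:0 b4:- b5:0

  [0] b3 r2: no row ⇒ E
  [1] b3 r2: had r2 ⇒ H
  [2] b5 r5: no row ⇒ E
  [3] b3 r1: had r2 ⇒ C
  [4] b5 r5: had r5 ⇒ H
  [5] b5 r0: had r5 ⇒ C
  [6] b5 r0: had r0 ⇒ H
  [7] b2 r6: no row ⇒ E
  [8] b1 r7: no row ⇒ E
  [9] b0 r2: no row ⇒ E
  [10] b0 r2: had r2 ⇒ H
  [11] b5 r0: had r0 ⇒ H
  [12] b3 r0: had r1 ⇒ C
  [13] b0 r2: had r2 ⇒ H
  [14] b0 r6: had r2 ⇒ C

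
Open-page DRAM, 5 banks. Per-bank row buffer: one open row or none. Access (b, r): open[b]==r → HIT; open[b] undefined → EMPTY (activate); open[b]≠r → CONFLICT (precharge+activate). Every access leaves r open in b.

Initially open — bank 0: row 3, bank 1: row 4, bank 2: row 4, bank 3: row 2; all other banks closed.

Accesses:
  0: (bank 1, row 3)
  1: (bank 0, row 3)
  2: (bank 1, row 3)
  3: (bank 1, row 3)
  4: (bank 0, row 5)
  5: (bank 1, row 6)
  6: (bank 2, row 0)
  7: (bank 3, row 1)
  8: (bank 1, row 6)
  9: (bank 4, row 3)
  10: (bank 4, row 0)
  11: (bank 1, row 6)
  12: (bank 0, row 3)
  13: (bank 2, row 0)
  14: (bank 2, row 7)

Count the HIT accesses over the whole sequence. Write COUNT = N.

COUNT = 6

step 0: bank1 4->3 [CONFLICT]
step 1: bank0 3->3 [HIT]
step 2: bank1 3->3 [HIT]
step 3: bank1 3->3 [HIT]
step 4: bank0 3->5 [CONFLICT]
step 5: bank1 3->6 [CONFLICT]
step 6: bank2 4->0 [CONFLICT]
step 7: bank3 2->1 [CONFLICT]
step 8: bank1 6->6 [HIT]
step 9: bank4 None->3 [EMPTY]
step 10: bank4 3->0 [CONFLICT]
step 11: bank1 6->6 [HIT]
step 12: bank0 5->3 [CONFLICT]
step 13: bank2 0->0 [HIT]
step 14: bank2 0->7 [CONFLICT]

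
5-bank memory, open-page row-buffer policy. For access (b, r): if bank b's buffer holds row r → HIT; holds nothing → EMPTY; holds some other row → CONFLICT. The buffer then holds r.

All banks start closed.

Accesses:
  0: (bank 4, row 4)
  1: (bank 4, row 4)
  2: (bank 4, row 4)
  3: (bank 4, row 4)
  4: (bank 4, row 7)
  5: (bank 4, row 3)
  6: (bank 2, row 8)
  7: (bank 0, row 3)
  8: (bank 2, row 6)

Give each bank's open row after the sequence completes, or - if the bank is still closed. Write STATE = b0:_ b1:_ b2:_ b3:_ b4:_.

STATE = b0:3 b1:- b2:6 b3:- b4:3

0: bank 4 row 4 — prev None → EMPTY
1: bank 4 row 4 — prev 4 → HIT
2: bank 4 row 4 — prev 4 → HIT
3: bank 4 row 4 — prev 4 → HIT
4: bank 4 row 7 — prev 4 → CONFLICT
5: bank 4 row 3 — prev 7 → CONFLICT
6: bank 2 row 8 — prev None → EMPTY
7: bank 0 row 3 — prev None → EMPTY
8: bank 2 row 6 — prev 8 → CONFLICT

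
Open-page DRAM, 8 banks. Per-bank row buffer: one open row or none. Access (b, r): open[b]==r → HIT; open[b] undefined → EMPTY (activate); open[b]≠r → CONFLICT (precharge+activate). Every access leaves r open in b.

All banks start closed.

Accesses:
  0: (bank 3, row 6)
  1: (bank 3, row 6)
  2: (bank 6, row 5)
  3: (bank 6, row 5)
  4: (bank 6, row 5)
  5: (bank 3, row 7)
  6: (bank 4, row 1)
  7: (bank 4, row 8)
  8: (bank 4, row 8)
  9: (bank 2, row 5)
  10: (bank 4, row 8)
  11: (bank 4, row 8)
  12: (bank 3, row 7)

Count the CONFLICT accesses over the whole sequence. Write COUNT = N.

COUNT = 2

step 0: bank3 None->6 [EMPTY]
step 1: bank3 6->6 [HIT]
step 2: bank6 None->5 [EMPTY]
step 3: bank6 5->5 [HIT]
step 4: bank6 5->5 [HIT]
step 5: bank3 6->7 [CONFLICT]
step 6: bank4 None->1 [EMPTY]
step 7: bank4 1->8 [CONFLICT]
step 8: bank4 8->8 [HIT]
step 9: bank2 None->5 [EMPTY]
step 10: bank4 8->8 [HIT]
step 11: bank4 8->8 [HIT]
step 12: bank3 7->7 [HIT]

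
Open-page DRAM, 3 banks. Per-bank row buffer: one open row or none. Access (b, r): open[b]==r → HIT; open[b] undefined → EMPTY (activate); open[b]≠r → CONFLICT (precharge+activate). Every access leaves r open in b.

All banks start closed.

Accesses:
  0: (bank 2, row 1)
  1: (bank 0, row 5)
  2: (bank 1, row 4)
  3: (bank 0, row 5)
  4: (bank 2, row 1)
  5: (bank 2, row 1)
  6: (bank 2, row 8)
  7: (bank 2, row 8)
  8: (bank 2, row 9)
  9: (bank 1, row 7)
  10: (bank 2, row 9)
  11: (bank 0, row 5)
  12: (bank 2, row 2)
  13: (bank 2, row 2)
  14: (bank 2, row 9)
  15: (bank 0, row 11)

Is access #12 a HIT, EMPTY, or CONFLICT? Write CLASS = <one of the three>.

step 0: bank2 None->1 [EMPTY]
step 1: bank0 None->5 [EMPTY]
step 2: bank1 None->4 [EMPTY]
step 3: bank0 5->5 [HIT]
step 4: bank2 1->1 [HIT]
step 5: bank2 1->1 [HIT]
step 6: bank2 1->8 [CONFLICT]
step 7: bank2 8->8 [HIT]
step 8: bank2 8->9 [CONFLICT]
step 9: bank1 4->7 [CONFLICT]
step 10: bank2 9->9 [HIT]
step 11: bank0 5->5 [HIT]
step 12: bank2 9->2 [CONFLICT]
step 13: bank2 2->2 [HIT]
step 14: bank2 2->9 [CONFLICT]
step 15: bank0 5->11 [CONFLICT]

CLASS = CONFLICT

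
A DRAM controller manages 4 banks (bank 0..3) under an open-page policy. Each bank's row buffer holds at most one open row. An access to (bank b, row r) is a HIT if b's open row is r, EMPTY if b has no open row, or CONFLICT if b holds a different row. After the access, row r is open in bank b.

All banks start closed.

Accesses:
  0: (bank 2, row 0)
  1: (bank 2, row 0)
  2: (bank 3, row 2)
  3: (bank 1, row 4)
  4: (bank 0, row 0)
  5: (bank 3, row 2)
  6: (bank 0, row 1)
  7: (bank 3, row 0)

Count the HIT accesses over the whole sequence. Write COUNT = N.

COUNT = 2

  [0] b2 r0: no row ⇒ E
  [1] b2 r0: had r0 ⇒ H
  [2] b3 r2: no row ⇒ E
  [3] b1 r4: no row ⇒ E
  [4] b0 r0: no row ⇒ E
  [5] b3 r2: had r2 ⇒ H
  [6] b0 r1: had r0 ⇒ C
  [7] b3 r0: had r2 ⇒ C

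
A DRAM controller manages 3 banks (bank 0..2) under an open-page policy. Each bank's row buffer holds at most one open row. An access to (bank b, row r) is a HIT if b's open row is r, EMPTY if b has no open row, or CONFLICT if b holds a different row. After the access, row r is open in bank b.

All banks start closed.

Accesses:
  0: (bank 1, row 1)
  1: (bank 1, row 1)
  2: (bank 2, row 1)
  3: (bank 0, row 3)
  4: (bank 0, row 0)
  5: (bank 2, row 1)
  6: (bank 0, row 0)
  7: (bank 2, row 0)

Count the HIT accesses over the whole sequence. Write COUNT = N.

COUNT = 3

step 0: bank1 None->1 [EMPTY]
step 1: bank1 1->1 [HIT]
step 2: bank2 None->1 [EMPTY]
step 3: bank0 None->3 [EMPTY]
step 4: bank0 3->0 [CONFLICT]
step 5: bank2 1->1 [HIT]
step 6: bank0 0->0 [HIT]
step 7: bank2 1->0 [CONFLICT]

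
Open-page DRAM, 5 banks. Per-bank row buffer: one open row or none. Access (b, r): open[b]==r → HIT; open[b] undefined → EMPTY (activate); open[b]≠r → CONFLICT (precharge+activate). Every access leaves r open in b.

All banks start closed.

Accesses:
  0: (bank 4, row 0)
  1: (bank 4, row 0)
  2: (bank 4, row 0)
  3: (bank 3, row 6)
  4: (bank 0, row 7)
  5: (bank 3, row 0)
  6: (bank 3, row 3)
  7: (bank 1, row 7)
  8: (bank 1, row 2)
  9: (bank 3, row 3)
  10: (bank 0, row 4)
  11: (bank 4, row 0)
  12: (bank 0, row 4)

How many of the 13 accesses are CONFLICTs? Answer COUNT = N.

COUNT = 4

0: bank 4 row 0 — prev None → EMPTY
1: bank 4 row 0 — prev 0 → HIT
2: bank 4 row 0 — prev 0 → HIT
3: bank 3 row 6 — prev None → EMPTY
4: bank 0 row 7 — prev None → EMPTY
5: bank 3 row 0 — prev 6 → CONFLICT
6: bank 3 row 3 — prev 0 → CONFLICT
7: bank 1 row 7 — prev None → EMPTY
8: bank 1 row 2 — prev 7 → CONFLICT
9: bank 3 row 3 — prev 3 → HIT
10: bank 0 row 4 — prev 7 → CONFLICT
11: bank 4 row 0 — prev 0 → HIT
12: bank 0 row 4 — prev 4 → HIT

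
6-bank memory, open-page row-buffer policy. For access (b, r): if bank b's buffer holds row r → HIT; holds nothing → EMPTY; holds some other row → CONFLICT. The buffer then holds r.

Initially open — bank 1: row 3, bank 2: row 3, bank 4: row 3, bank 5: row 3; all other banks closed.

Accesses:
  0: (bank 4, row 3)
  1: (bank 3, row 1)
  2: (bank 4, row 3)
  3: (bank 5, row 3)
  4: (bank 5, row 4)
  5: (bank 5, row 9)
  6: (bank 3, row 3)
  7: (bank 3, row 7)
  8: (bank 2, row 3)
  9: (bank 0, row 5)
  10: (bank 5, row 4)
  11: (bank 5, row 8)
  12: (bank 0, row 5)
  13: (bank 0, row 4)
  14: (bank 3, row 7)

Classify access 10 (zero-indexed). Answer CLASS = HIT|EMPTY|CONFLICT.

  [0] b4 r3: had r3 ⇒ H
  [1] b3 r1: no row ⇒ E
  [2] b4 r3: had r3 ⇒ H
  [3] b5 r3: had r3 ⇒ H
  [4] b5 r4: had r3 ⇒ C
  [5] b5 r9: had r4 ⇒ C
  [6] b3 r3: had r1 ⇒ C
  [7] b3 r7: had r3 ⇒ C
  [8] b2 r3: had r3 ⇒ H
  [9] b0 r5: no row ⇒ E
  [10] b5 r4: had r9 ⇒ C
  [11] b5 r8: had r4 ⇒ C
  [12] b0 r5: had r5 ⇒ H
  [13] b0 r4: had r5 ⇒ C
  [14] b3 r7: had r7 ⇒ H

CLASS = CONFLICT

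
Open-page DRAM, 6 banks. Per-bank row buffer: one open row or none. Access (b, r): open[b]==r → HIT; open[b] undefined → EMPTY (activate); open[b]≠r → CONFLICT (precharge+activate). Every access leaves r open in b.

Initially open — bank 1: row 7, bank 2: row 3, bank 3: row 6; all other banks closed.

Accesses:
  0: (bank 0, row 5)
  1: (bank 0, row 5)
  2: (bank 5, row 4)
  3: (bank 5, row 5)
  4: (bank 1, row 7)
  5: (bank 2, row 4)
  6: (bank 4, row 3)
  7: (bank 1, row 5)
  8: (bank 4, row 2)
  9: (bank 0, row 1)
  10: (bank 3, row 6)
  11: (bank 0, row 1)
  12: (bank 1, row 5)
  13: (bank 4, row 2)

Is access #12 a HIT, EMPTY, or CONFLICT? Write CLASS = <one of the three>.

#0 (0,5) E
#1 (0,5) H  (was 5)
#2 (5,4) E
#3 (5,5) C  (was 4)
#4 (1,7) H  (was 7)
#5 (2,4) C  (was 3)
#6 (4,3) E
#7 (1,5) C  (was 7)
#8 (4,2) C  (was 3)
#9 (0,1) C  (was 5)
#10 (3,6) H  (was 6)
#11 (0,1) H  (was 1)
#12 (1,5) H  (was 5)
#13 (4,2) H  (was 2)

CLASS = HIT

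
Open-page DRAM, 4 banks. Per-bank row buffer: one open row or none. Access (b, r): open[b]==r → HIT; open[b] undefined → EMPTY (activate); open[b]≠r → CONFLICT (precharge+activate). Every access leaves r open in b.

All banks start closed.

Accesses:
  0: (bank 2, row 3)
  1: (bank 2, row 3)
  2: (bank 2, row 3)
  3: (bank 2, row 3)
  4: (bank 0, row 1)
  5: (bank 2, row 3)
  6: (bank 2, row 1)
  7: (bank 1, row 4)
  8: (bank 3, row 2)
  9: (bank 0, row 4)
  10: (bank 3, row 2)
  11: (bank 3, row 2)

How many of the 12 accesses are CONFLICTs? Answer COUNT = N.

COUNT = 2

0: bank 2 row 3 — prev None → EMPTY
1: bank 2 row 3 — prev 3 → HIT
2: bank 2 row 3 — prev 3 → HIT
3: bank 2 row 3 — prev 3 → HIT
4: bank 0 row 1 — prev None → EMPTY
5: bank 2 row 3 — prev 3 → HIT
6: bank 2 row 1 — prev 3 → CONFLICT
7: bank 1 row 4 — prev None → EMPTY
8: bank 3 row 2 — prev None → EMPTY
9: bank 0 row 4 — prev 1 → CONFLICT
10: bank 3 row 2 — prev 2 → HIT
11: bank 3 row 2 — prev 2 → HIT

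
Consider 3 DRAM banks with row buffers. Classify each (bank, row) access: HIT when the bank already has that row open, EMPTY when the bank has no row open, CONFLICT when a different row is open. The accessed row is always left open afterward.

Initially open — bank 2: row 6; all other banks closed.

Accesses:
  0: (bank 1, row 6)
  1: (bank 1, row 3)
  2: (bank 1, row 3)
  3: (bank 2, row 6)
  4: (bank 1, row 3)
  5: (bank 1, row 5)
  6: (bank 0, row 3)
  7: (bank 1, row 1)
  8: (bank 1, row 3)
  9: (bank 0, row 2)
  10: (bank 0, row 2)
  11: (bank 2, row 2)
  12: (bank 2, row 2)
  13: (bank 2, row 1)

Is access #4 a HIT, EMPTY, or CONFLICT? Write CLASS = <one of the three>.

CLASS = HIT

step 0: bank1 None->6 [EMPTY]
step 1: bank1 6->3 [CONFLICT]
step 2: bank1 3->3 [HIT]
step 3: bank2 6->6 [HIT]
step 4: bank1 3->3 [HIT]
step 5: bank1 3->5 [CONFLICT]
step 6: bank0 None->3 [EMPTY]
step 7: bank1 5->1 [CONFLICT]
step 8: bank1 1->3 [CONFLICT]
step 9: bank0 3->2 [CONFLICT]
step 10: bank0 2->2 [HIT]
step 11: bank2 6->2 [CONFLICT]
step 12: bank2 2->2 [HIT]
step 13: bank2 2->1 [CONFLICT]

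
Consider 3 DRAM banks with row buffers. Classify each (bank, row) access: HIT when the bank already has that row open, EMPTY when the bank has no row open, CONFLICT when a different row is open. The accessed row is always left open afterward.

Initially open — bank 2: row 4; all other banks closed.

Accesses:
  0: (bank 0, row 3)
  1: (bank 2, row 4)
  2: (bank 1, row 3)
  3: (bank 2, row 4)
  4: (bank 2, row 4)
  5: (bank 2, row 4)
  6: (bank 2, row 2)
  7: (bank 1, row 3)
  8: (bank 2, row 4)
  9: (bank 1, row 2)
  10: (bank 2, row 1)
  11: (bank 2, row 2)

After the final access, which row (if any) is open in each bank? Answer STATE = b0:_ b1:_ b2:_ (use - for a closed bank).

step 0: bank0 None->3 [EMPTY]
step 1: bank2 4->4 [HIT]
step 2: bank1 None->3 [EMPTY]
step 3: bank2 4->4 [HIT]
step 4: bank2 4->4 [HIT]
step 5: bank2 4->4 [HIT]
step 6: bank2 4->2 [CONFLICT]
step 7: bank1 3->3 [HIT]
step 8: bank2 2->4 [CONFLICT]
step 9: bank1 3->2 [CONFLICT]
step 10: bank2 4->1 [CONFLICT]
step 11: bank2 1->2 [CONFLICT]

STATE = b0:3 b1:2 b2:2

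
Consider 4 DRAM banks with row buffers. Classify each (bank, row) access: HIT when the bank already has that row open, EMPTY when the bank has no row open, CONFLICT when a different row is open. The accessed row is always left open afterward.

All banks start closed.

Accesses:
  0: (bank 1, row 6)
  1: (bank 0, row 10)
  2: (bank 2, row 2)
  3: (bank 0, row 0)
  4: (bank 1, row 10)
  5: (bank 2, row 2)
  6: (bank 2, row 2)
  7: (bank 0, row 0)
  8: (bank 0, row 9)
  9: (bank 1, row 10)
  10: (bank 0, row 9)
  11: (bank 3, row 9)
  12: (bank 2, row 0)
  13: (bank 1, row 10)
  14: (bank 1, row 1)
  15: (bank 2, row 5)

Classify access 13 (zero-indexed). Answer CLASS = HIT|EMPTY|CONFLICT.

  [0] b1 r6: no row ⇒ E
  [1] b0 r10: no row ⇒ E
  [2] b2 r2: no row ⇒ E
  [3] b0 r0: had r10 ⇒ C
  [4] b1 r10: had r6 ⇒ C
  [5] b2 r2: had r2 ⇒ H
  [6] b2 r2: had r2 ⇒ H
  [7] b0 r0: had r0 ⇒ H
  [8] b0 r9: had r0 ⇒ C
  [9] b1 r10: had r10 ⇒ H
  [10] b0 r9: had r9 ⇒ H
  [11] b3 r9: no row ⇒ E
  [12] b2 r0: had r2 ⇒ C
  [13] b1 r10: had r10 ⇒ H
  [14] b1 r1: had r10 ⇒ C
  [15] b2 r5: had r0 ⇒ C

CLASS = HIT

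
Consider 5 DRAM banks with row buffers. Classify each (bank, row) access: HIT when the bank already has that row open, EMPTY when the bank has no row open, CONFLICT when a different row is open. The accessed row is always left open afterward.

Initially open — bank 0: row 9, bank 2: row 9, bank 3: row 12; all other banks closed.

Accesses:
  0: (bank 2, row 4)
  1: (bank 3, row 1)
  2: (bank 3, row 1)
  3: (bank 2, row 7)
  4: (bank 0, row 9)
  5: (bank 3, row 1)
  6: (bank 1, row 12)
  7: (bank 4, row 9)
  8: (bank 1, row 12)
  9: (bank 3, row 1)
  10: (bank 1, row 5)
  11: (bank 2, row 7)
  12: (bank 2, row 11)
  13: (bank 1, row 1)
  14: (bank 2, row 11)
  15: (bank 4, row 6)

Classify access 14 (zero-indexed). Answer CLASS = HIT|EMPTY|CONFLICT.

CLASS = HIT

  [0] b2 r4: had r9 ⇒ C
  [1] b3 r1: had r12 ⇒ C
  [2] b3 r1: had r1 ⇒ H
  [3] b2 r7: had r4 ⇒ C
  [4] b0 r9: had r9 ⇒ H
  [5] b3 r1: had r1 ⇒ H
  [6] b1 r12: no row ⇒ E
  [7] b4 r9: no row ⇒ E
  [8] b1 r12: had r12 ⇒ H
  [9] b3 r1: had r1 ⇒ H
  [10] b1 r5: had r12 ⇒ C
  [11] b2 r7: had r7 ⇒ H
  [12] b2 r11: had r7 ⇒ C
  [13] b1 r1: had r5 ⇒ C
  [14] b2 r11: had r11 ⇒ H
  [15] b4 r6: had r9 ⇒ C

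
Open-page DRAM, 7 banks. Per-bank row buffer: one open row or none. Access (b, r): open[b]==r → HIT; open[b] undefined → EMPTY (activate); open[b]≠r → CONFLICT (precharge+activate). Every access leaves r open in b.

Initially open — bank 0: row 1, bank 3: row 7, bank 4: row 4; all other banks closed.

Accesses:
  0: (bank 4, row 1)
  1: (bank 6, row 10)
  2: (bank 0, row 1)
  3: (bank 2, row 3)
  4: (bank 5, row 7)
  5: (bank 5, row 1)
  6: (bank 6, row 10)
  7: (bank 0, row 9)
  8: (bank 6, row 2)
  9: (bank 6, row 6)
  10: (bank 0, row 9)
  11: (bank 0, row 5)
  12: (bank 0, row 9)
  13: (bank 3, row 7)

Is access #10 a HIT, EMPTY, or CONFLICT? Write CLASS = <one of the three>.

CLASS = HIT

#0 (4,1) C  (was 4)
#1 (6,10) E
#2 (0,1) H  (was 1)
#3 (2,3) E
#4 (5,7) E
#5 (5,1) C  (was 7)
#6 (6,10) H  (was 10)
#7 (0,9) C  (was 1)
#8 (6,2) C  (was 10)
#9 (6,6) C  (was 2)
#10 (0,9) H  (was 9)
#11 (0,5) C  (was 9)
#12 (0,9) C  (was 5)
#13 (3,7) H  (was 7)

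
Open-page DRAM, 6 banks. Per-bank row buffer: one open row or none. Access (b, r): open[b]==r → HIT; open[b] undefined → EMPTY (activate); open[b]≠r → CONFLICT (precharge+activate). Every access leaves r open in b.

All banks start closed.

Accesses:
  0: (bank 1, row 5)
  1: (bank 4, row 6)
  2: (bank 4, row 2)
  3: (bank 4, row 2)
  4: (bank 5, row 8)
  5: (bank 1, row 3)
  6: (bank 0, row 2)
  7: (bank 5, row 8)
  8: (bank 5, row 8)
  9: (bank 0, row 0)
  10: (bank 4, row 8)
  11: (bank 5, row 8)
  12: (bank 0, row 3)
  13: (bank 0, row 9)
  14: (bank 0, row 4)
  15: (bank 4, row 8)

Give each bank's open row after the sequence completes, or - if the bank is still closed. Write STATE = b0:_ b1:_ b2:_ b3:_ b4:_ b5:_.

STATE = b0:4 b1:3 b2:- b3:- b4:8 b5:8

#0 (1,5) E
#1 (4,6) E
#2 (4,2) C  (was 6)
#3 (4,2) H  (was 2)
#4 (5,8) E
#5 (1,3) C  (was 5)
#6 (0,2) E
#7 (5,8) H  (was 8)
#8 (5,8) H  (was 8)
#9 (0,0) C  (was 2)
#10 (4,8) C  (was 2)
#11 (5,8) H  (was 8)
#12 (0,3) C  (was 0)
#13 (0,9) C  (was 3)
#14 (0,4) C  (was 9)
#15 (4,8) H  (was 8)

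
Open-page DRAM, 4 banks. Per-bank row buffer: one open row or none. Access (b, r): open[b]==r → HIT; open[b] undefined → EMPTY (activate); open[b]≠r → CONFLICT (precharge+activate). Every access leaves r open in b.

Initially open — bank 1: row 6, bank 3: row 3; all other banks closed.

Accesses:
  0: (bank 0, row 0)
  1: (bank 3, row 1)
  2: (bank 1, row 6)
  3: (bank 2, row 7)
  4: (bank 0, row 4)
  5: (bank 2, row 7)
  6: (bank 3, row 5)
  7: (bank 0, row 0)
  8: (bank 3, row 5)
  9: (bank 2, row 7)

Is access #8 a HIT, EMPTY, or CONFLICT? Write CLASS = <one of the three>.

CLASS = HIT

step 0: bank0 None->0 [EMPTY]
step 1: bank3 3->1 [CONFLICT]
step 2: bank1 6->6 [HIT]
step 3: bank2 None->7 [EMPTY]
step 4: bank0 0->4 [CONFLICT]
step 5: bank2 7->7 [HIT]
step 6: bank3 1->5 [CONFLICT]
step 7: bank0 4->0 [CONFLICT]
step 8: bank3 5->5 [HIT]
step 9: bank2 7->7 [HIT]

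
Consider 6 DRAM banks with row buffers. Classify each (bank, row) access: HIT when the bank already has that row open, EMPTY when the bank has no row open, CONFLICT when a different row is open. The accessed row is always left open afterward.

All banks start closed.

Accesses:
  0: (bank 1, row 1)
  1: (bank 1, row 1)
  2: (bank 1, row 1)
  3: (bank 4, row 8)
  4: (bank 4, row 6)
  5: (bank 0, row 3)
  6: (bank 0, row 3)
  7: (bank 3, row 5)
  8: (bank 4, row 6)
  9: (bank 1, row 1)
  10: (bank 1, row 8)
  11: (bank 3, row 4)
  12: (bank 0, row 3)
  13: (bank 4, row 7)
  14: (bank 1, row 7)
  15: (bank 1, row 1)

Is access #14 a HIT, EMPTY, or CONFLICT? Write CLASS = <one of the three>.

CLASS = CONFLICT

  [0] b1 r1: no row ⇒ E
  [1] b1 r1: had r1 ⇒ H
  [2] b1 r1: had r1 ⇒ H
  [3] b4 r8: no row ⇒ E
  [4] b4 r6: had r8 ⇒ C
  [5] b0 r3: no row ⇒ E
  [6] b0 r3: had r3 ⇒ H
  [7] b3 r5: no row ⇒ E
  [8] b4 r6: had r6 ⇒ H
  [9] b1 r1: had r1 ⇒ H
  [10] b1 r8: had r1 ⇒ C
  [11] b3 r4: had r5 ⇒ C
  [12] b0 r3: had r3 ⇒ H
  [13] b4 r7: had r6 ⇒ C
  [14] b1 r7: had r8 ⇒ C
  [15] b1 r1: had r7 ⇒ C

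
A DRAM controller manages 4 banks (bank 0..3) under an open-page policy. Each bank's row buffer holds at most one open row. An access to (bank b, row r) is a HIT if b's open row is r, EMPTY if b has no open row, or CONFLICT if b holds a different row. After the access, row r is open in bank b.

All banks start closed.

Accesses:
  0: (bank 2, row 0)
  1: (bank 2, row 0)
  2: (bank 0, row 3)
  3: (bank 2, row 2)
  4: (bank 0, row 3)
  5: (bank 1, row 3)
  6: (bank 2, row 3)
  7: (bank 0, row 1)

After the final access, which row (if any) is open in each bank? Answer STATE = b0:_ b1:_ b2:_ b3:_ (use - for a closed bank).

0: bank 2 row 0 — prev None → EMPTY
1: bank 2 row 0 — prev 0 → HIT
2: bank 0 row 3 — prev None → EMPTY
3: bank 2 row 2 — prev 0 → CONFLICT
4: bank 0 row 3 — prev 3 → HIT
5: bank 1 row 3 — prev None → EMPTY
6: bank 2 row 3 — prev 2 → CONFLICT
7: bank 0 row 1 — prev 3 → CONFLICT

STATE = b0:1 b1:3 b2:3 b3:-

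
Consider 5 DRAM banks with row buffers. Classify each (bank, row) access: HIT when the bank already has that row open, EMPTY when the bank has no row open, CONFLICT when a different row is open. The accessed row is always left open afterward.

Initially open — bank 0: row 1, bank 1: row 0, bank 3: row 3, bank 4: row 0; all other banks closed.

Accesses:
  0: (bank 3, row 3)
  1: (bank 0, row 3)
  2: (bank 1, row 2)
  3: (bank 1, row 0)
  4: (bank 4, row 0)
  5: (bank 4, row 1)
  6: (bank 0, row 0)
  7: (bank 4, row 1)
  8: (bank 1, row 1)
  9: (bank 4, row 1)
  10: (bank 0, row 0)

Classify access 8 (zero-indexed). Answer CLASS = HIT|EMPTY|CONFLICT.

CLASS = CONFLICT

#0 (3,3) H  (was 3)
#1 (0,3) C  (was 1)
#2 (1,2) C  (was 0)
#3 (1,0) C  (was 2)
#4 (4,0) H  (was 0)
#5 (4,1) C  (was 0)
#6 (0,0) C  (was 3)
#7 (4,1) H  (was 1)
#8 (1,1) C  (was 0)
#9 (4,1) H  (was 1)
#10 (0,0) H  (was 0)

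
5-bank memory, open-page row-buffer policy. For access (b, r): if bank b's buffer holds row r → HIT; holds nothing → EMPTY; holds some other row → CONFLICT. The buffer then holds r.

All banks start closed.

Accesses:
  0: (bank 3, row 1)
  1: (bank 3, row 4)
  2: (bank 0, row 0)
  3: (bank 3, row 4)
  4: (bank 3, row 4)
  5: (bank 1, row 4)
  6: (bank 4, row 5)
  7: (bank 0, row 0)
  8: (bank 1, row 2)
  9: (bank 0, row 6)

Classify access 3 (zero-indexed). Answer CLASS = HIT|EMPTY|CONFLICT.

CLASS = HIT

  [0] b3 r1: no row ⇒ E
  [1] b3 r4: had r1 ⇒ C
  [2] b0 r0: no row ⇒ E
  [3] b3 r4: had r4 ⇒ H
  [4] b3 r4: had r4 ⇒ H
  [5] b1 r4: no row ⇒ E
  [6] b4 r5: no row ⇒ E
  [7] b0 r0: had r0 ⇒ H
  [8] b1 r2: had r4 ⇒ C
  [9] b0 r6: had r0 ⇒ C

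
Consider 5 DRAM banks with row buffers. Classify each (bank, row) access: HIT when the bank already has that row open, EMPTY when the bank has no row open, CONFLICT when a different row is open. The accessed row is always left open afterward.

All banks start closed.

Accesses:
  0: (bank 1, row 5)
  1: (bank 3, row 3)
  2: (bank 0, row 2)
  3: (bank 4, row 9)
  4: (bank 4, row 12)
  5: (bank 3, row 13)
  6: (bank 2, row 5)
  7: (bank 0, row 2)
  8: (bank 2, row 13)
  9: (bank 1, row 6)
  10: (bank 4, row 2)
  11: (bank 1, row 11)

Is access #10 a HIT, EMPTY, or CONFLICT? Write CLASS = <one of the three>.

CLASS = CONFLICT

  [0] b1 r5: no row ⇒ E
  [1] b3 r3: no row ⇒ E
  [2] b0 r2: no row ⇒ E
  [3] b4 r9: no row ⇒ E
  [4] b4 r12: had r9 ⇒ C
  [5] b3 r13: had r3 ⇒ C
  [6] b2 r5: no row ⇒ E
  [7] b0 r2: had r2 ⇒ H
  [8] b2 r13: had r5 ⇒ C
  [9] b1 r6: had r5 ⇒ C
  [10] b4 r2: had r12 ⇒ C
  [11] b1 r11: had r6 ⇒ C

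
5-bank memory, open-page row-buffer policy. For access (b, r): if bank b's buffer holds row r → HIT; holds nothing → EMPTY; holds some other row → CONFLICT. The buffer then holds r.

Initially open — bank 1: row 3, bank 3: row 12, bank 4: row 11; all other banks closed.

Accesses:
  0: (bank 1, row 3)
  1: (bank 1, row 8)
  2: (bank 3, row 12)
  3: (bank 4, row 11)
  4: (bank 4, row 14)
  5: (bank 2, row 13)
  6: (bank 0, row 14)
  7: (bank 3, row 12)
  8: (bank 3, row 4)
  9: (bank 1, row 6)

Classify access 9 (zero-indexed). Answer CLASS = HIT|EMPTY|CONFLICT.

CLASS = CONFLICT

  [0] b1 r3: had r3 ⇒ H
  [1] b1 r8: had r3 ⇒ C
  [2] b3 r12: had r12 ⇒ H
  [3] b4 r11: had r11 ⇒ H
  [4] b4 r14: had r11 ⇒ C
  [5] b2 r13: no row ⇒ E
  [6] b0 r14: no row ⇒ E
  [7] b3 r12: had r12 ⇒ H
  [8] b3 r4: had r12 ⇒ C
  [9] b1 r6: had r8 ⇒ C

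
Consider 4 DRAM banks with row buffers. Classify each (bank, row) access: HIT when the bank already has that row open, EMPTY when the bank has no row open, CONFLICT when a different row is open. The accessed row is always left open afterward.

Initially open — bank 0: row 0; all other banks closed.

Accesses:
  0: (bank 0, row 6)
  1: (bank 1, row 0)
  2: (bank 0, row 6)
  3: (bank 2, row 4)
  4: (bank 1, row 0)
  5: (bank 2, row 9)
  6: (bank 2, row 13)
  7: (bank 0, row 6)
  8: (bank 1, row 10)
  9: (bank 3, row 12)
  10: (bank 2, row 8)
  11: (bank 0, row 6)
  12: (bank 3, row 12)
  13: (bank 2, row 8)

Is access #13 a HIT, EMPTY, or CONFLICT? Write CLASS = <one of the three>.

CLASS = HIT

step 0: bank0 0->6 [CONFLICT]
step 1: bank1 None->0 [EMPTY]
step 2: bank0 6->6 [HIT]
step 3: bank2 None->4 [EMPTY]
step 4: bank1 0->0 [HIT]
step 5: bank2 4->9 [CONFLICT]
step 6: bank2 9->13 [CONFLICT]
step 7: bank0 6->6 [HIT]
step 8: bank1 0->10 [CONFLICT]
step 9: bank3 None->12 [EMPTY]
step 10: bank2 13->8 [CONFLICT]
step 11: bank0 6->6 [HIT]
step 12: bank3 12->12 [HIT]
step 13: bank2 8->8 [HIT]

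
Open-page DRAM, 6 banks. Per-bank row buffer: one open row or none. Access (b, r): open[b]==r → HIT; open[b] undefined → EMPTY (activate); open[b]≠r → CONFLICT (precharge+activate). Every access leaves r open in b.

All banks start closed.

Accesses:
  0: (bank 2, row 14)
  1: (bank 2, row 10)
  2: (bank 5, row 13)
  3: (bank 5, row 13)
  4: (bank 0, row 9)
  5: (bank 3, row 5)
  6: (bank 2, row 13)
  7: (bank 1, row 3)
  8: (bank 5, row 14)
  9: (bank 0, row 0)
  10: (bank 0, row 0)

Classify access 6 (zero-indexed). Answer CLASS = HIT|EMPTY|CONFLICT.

CLASS = CONFLICT

step 0: bank2 None->14 [EMPTY]
step 1: bank2 14->10 [CONFLICT]
step 2: bank5 None->13 [EMPTY]
step 3: bank5 13->13 [HIT]
step 4: bank0 None->9 [EMPTY]
step 5: bank3 None->5 [EMPTY]
step 6: bank2 10->13 [CONFLICT]
step 7: bank1 None->3 [EMPTY]
step 8: bank5 13->14 [CONFLICT]
step 9: bank0 9->0 [CONFLICT]
step 10: bank0 0->0 [HIT]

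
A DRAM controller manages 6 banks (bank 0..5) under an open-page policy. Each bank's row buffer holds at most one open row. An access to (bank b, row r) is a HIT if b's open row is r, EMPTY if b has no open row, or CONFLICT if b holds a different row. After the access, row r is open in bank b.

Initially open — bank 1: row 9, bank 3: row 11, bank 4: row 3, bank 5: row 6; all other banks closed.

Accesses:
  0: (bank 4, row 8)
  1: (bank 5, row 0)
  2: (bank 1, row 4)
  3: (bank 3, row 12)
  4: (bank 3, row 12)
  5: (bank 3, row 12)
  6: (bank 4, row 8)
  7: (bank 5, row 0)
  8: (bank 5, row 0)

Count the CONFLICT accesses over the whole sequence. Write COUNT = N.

COUNT = 4

#0 (4,8) C  (was 3)
#1 (5,0) C  (was 6)
#2 (1,4) C  (was 9)
#3 (3,12) C  (was 11)
#4 (3,12) H  (was 12)
#5 (3,12) H  (was 12)
#6 (4,8) H  (was 8)
#7 (5,0) H  (was 0)
#8 (5,0) H  (was 0)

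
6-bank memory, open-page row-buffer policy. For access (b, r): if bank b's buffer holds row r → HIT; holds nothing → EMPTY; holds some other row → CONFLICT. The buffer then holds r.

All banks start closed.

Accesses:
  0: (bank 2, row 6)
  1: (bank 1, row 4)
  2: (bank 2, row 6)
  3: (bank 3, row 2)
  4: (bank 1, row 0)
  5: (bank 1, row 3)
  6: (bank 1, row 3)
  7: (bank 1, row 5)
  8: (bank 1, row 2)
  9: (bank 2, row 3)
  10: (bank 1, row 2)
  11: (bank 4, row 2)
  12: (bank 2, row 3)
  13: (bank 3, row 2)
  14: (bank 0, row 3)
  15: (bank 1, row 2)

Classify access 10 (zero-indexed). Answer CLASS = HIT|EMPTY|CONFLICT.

#0 (2,6) E
#1 (1,4) E
#2 (2,6) H  (was 6)
#3 (3,2) E
#4 (1,0) C  (was 4)
#5 (1,3) C  (was 0)
#6 (1,3) H  (was 3)
#7 (1,5) C  (was 3)
#8 (1,2) C  (was 5)
#9 (2,3) C  (was 6)
#10 (1,2) H  (was 2)
#11 (4,2) E
#12 (2,3) H  (was 3)
#13 (3,2) H  (was 2)
#14 (0,3) E
#15 (1,2) H  (was 2)

CLASS = HIT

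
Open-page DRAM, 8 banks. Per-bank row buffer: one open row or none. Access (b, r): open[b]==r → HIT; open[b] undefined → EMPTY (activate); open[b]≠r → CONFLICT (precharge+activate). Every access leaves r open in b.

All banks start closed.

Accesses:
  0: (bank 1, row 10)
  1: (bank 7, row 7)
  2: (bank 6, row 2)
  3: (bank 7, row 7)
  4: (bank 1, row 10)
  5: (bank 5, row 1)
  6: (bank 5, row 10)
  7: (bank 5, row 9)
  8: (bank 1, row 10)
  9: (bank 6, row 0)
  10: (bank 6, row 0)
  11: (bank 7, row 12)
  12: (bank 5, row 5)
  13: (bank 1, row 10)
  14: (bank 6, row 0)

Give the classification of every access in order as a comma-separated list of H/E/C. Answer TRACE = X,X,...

TRACE = E,E,E,H,H,E,C,C,H,C,H,C,C,H,H

#0 (1,10) E
#1 (7,7) E
#2 (6,2) E
#3 (7,7) H  (was 7)
#4 (1,10) H  (was 10)
#5 (5,1) E
#6 (5,10) C  (was 1)
#7 (5,9) C  (was 10)
#8 (1,10) H  (was 10)
#9 (6,0) C  (was 2)
#10 (6,0) H  (was 0)
#11 (7,12) C  (was 7)
#12 (5,5) C  (was 9)
#13 (1,10) H  (was 10)
#14 (6,0) H  (was 0)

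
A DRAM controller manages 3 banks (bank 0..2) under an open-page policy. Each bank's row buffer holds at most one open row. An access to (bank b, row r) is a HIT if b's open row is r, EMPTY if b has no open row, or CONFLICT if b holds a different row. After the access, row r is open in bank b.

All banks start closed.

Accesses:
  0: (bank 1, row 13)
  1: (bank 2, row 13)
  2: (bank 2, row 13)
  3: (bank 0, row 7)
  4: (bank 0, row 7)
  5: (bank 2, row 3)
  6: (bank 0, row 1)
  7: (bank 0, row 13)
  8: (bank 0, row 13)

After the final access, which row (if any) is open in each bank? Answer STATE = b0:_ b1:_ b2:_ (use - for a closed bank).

STATE = b0:13 b1:13 b2:3

step 0: bank1 None->13 [EMPTY]
step 1: bank2 None->13 [EMPTY]
step 2: bank2 13->13 [HIT]
step 3: bank0 None->7 [EMPTY]
step 4: bank0 7->7 [HIT]
step 5: bank2 13->3 [CONFLICT]
step 6: bank0 7->1 [CONFLICT]
step 7: bank0 1->13 [CONFLICT]
step 8: bank0 13->13 [HIT]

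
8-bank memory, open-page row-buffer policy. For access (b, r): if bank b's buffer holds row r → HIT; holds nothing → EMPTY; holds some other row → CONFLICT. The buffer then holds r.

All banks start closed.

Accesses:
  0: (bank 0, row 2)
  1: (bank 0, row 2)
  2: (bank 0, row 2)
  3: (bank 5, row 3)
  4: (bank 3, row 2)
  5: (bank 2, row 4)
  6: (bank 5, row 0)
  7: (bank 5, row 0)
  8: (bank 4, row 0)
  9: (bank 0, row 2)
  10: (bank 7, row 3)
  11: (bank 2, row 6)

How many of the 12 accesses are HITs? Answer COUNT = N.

COUNT = 4

step 0: bank0 None->2 [EMPTY]
step 1: bank0 2->2 [HIT]
step 2: bank0 2->2 [HIT]
step 3: bank5 None->3 [EMPTY]
step 4: bank3 None->2 [EMPTY]
step 5: bank2 None->4 [EMPTY]
step 6: bank5 3->0 [CONFLICT]
step 7: bank5 0->0 [HIT]
step 8: bank4 None->0 [EMPTY]
step 9: bank0 2->2 [HIT]
step 10: bank7 None->3 [EMPTY]
step 11: bank2 4->6 [CONFLICT]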